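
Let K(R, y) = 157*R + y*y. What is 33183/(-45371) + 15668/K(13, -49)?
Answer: 281736971/100768991 ≈ 2.7959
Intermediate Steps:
K(R, y) = y² + 157*R (K(R, y) = 157*R + y² = y² + 157*R)
33183/(-45371) + 15668/K(13, -49) = 33183/(-45371) + 15668/((-49)² + 157*13) = 33183*(-1/45371) + 15668/(2401 + 2041) = -33183/45371 + 15668/4442 = -33183/45371 + 15668*(1/4442) = -33183/45371 + 7834/2221 = 281736971/100768991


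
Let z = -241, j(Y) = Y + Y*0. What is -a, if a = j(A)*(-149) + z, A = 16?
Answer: 2625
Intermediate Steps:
j(Y) = Y (j(Y) = Y + 0 = Y)
a = -2625 (a = 16*(-149) - 241 = -2384 - 241 = -2625)
-a = -1*(-2625) = 2625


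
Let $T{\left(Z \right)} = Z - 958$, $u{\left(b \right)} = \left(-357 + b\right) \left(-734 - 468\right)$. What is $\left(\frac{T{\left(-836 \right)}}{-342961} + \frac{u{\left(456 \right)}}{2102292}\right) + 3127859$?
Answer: $\frac{125288851918593471}{40055787034} \approx 3.1279 \cdot 10^{6}$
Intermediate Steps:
$u{\left(b \right)} = 429114 - 1202 b$ ($u{\left(b \right)} = \left(-357 + b\right) \left(-734 - 468\right) = \left(-357 + b\right) \left(-1202\right) = 429114 - 1202 b$)
$T{\left(Z \right)} = -958 + Z$
$\left(\frac{T{\left(-836 \right)}}{-342961} + \frac{u{\left(456 \right)}}{2102292}\right) + 3127859 = \left(\frac{-958 - 836}{-342961} + \frac{429114 - 548112}{2102292}\right) + 3127859 = \left(\left(-1794\right) \left(- \frac{1}{342961}\right) + \left(429114 - 548112\right) \frac{1}{2102292}\right) + 3127859 = \left(\frac{1794}{342961} - \frac{6611}{116794}\right) + 3127859 = - \frac{2057786735}{40055787034} + 3127859 = \frac{125288851918593471}{40055787034}$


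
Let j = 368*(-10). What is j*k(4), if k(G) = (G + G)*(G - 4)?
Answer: 0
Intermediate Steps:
k(G) = 2*G*(-4 + G) (k(G) = (2*G)*(-4 + G) = 2*G*(-4 + G))
j = -3680
j*k(4) = -7360*4*(-4 + 4) = -7360*4*0 = -3680*0 = 0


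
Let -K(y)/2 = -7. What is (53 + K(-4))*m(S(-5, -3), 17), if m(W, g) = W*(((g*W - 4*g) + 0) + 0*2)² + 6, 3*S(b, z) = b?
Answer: -27968681/27 ≈ -1.0359e+6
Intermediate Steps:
S(b, z) = b/3
K(y) = 14 (K(y) = -2*(-7) = 14)
m(W, g) = 6 + W*(-4*g + W*g)² (m(W, g) = W*(((W*g - 4*g) + 0) + 0)² + 6 = W*(((-4*g + W*g) + 0) + 0)² + 6 = W*((-4*g + W*g) + 0)² + 6 = W*(-4*g + W*g)² + 6 = 6 + W*(-4*g + W*g)²)
(53 + K(-4))*m(S(-5, -3), 17) = (53 + 14)*(6 + ((⅓)*(-5))*17²*(-4 + (⅓)*(-5))²) = 67*(6 - 5/3*289*(-4 - 5/3)²) = 67*(6 - 5/3*289*(-17/3)²) = 67*(6 - 5/3*289*289/9) = 67*(6 - 417605/27) = 67*(-417443/27) = -27968681/27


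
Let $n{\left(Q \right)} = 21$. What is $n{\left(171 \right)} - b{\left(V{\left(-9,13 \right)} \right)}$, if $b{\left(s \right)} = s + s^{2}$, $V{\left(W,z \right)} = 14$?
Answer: $-189$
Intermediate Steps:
$n{\left(171 \right)} - b{\left(V{\left(-9,13 \right)} \right)} = 21 - 14 \left(1 + 14\right) = 21 - 14 \cdot 15 = 21 - 210 = -189$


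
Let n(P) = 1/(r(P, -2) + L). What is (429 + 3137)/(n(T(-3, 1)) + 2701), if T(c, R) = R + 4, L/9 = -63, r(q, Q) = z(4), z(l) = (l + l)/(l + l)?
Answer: 2018356/1528765 ≈ 1.3203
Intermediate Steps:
z(l) = 1 (z(l) = (2*l)/((2*l)) = (2*l)*(1/(2*l)) = 1)
r(q, Q) = 1
L = -567 (L = 9*(-63) = -567)
T(c, R) = 4 + R
n(P) = -1/566 (n(P) = 1/(1 - 567) = 1/(-566) = -1/566)
(429 + 3137)/(n(T(-3, 1)) + 2701) = (429 + 3137)/(-1/566 + 2701) = 3566/(1528765/566) = 3566*(566/1528765) = 2018356/1528765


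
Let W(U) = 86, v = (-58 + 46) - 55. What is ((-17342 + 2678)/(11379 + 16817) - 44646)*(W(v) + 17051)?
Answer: -5393242164840/7049 ≈ -7.6511e+8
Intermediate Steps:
v = -67 (v = -12 - 55 = -67)
((-17342 + 2678)/(11379 + 16817) - 44646)*(W(v) + 17051) = ((-17342 + 2678)/(11379 + 16817) - 44646)*(86 + 17051) = (-14664/28196 - 44646)*17137 = (-14664*1/28196 - 44646)*17137 = (-3666/7049 - 44646)*17137 = -314713320/7049*17137 = -5393242164840/7049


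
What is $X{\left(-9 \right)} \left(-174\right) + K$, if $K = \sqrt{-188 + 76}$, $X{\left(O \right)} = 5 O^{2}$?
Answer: $-70470 + 4 i \sqrt{7} \approx -70470.0 + 10.583 i$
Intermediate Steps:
$K = 4 i \sqrt{7}$ ($K = \sqrt{-112} = 4 i \sqrt{7} \approx 10.583 i$)
$X{\left(-9 \right)} \left(-174\right) + K = 5 \left(-9\right)^{2} \left(-174\right) + 4 i \sqrt{7} = 5 \cdot 81 \left(-174\right) + 4 i \sqrt{7} = 405 \left(-174\right) + 4 i \sqrt{7} = -70470 + 4 i \sqrt{7}$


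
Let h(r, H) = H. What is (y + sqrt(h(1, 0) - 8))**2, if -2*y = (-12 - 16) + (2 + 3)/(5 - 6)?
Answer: 1057/4 + 66*I*sqrt(2) ≈ 264.25 + 93.338*I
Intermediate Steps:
y = 33/2 (y = -((-12 - 16) + (2 + 3)/(5 - 6))/2 = -(-28 + 5/(-1))/2 = -(-28 + 5*(-1))/2 = -(-28 - 5)/2 = -1/2*(-33) = 33/2 ≈ 16.500)
(y + sqrt(h(1, 0) - 8))**2 = (33/2 + sqrt(0 - 8))**2 = (33/2 + sqrt(-8))**2 = (33/2 + 2*I*sqrt(2))**2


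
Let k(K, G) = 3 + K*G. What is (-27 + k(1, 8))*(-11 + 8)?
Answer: 48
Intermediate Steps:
k(K, G) = 3 + G*K
(-27 + k(1, 8))*(-11 + 8) = (-27 + (3 + 8*1))*(-11 + 8) = (-27 + (3 + 8))*(-3) = (-27 + 11)*(-3) = -16*(-3) = 48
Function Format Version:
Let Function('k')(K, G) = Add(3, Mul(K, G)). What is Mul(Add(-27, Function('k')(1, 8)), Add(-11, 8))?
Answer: 48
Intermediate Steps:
Function('k')(K, G) = Add(3, Mul(G, K))
Mul(Add(-27, Function('k')(1, 8)), Add(-11, 8)) = Mul(Add(-27, Add(3, Mul(8, 1))), Add(-11, 8)) = Mul(Add(-27, Add(3, 8)), -3) = Mul(Add(-27, 11), -3) = Mul(-16, -3) = 48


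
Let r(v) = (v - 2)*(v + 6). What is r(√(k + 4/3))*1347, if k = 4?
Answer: -8980 + 7184*√3 ≈ 3463.1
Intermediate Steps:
r(v) = (-2 + v)*(6 + v)
r(√(k + 4/3))*1347 = (-12 + (√(4 + 4/3))² + 4*√(4 + 4/3))*1347 = (-12 + (√(16/3))² + 4*√(16/3))*1347 = (-12 + (4*√3/3)² + 4*(4*√3/3))*1347 = (-12 + 16/3 + 16*√3/3)*1347 = (-20/3 + 16*√3/3)*1347 = -8980 + 7184*√3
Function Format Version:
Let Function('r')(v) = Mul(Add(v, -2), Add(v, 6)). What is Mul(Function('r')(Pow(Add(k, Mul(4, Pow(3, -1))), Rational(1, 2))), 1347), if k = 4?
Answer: Add(-8980, Mul(7184, Pow(3, Rational(1, 2)))) ≈ 3463.1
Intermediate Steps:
Function('r')(v) = Mul(Add(-2, v), Add(6, v))
Mul(Function('r')(Pow(Add(k, Mul(4, Pow(3, -1))), Rational(1, 2))), 1347) = Mul(Add(-12, Pow(Pow(Add(4, Mul(4, Pow(3, -1))), Rational(1, 2)), 2), Mul(4, Pow(Add(4, Mul(4, Pow(3, -1))), Rational(1, 2)))), 1347) = Mul(Add(-12, Pow(Pow(Add(4, Mul(4, Rational(1, 3))), Rational(1, 2)), 2), Mul(4, Pow(Add(4, Mul(4, Rational(1, 3))), Rational(1, 2)))), 1347) = Mul(Add(-12, Pow(Pow(Add(4, Rational(4, 3)), Rational(1, 2)), 2), Mul(4, Pow(Add(4, Rational(4, 3)), Rational(1, 2)))), 1347) = Mul(Add(-12, Pow(Pow(Rational(16, 3), Rational(1, 2)), 2), Mul(4, Pow(Rational(16, 3), Rational(1, 2)))), 1347) = Mul(Add(-12, Pow(Mul(Rational(4, 3), Pow(3, Rational(1, 2))), 2), Mul(4, Mul(Rational(4, 3), Pow(3, Rational(1, 2))))), 1347) = Mul(Add(-12, Rational(16, 3), Mul(Rational(16, 3), Pow(3, Rational(1, 2)))), 1347) = Mul(Add(Rational(-20, 3), Mul(Rational(16, 3), Pow(3, Rational(1, 2)))), 1347) = Add(-8980, Mul(7184, Pow(3, Rational(1, 2))))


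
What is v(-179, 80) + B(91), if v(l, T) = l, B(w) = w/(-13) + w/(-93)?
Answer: -17389/93 ≈ -186.98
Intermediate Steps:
B(w) = -106*w/1209 (B(w) = w*(-1/13) + w*(-1/93) = -w/13 - w/93 = -106*w/1209)
v(-179, 80) + B(91) = -179 - 106/1209*91 = -179 - 742/93 = -17389/93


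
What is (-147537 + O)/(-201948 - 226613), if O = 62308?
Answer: 85229/428561 ≈ 0.19887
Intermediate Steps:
(-147537 + O)/(-201948 - 226613) = (-147537 + 62308)/(-201948 - 226613) = -85229/(-428561) = -85229*(-1/428561) = 85229/428561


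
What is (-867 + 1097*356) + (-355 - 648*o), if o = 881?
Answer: -181578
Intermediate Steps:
(-867 + 1097*356) + (-355 - 648*o) = (-867 + 1097*356) + (-355 - 648*881) = (-867 + 390532) + (-355 - 570888) = 389665 - 571243 = -181578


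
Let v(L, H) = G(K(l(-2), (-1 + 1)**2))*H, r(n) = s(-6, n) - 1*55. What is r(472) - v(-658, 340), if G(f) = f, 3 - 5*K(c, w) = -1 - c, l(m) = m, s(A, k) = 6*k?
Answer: 2641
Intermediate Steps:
r(n) = -55 + 6*n (r(n) = 6*n - 1*55 = 6*n - 55 = -55 + 6*n)
K(c, w) = 4/5 + c/5 (K(c, w) = 3/5 - (-1 - c)/5 = 3/5 + (1/5 + c/5) = 4/5 + c/5)
v(L, H) = 2*H/5 (v(L, H) = (4/5 + (1/5)*(-2))*H = (4/5 - 2/5)*H = 2*H/5)
r(472) - v(-658, 340) = (-55 + 6*472) - 2*340/5 = (-55 + 2832) - 1*136 = 2777 - 136 = 2641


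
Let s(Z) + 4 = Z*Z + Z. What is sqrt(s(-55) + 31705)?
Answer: sqrt(34671) ≈ 186.20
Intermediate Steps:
s(Z) = -4 + Z + Z**2 (s(Z) = -4 + (Z*Z + Z) = -4 + (Z**2 + Z) = -4 + (Z + Z**2) = -4 + Z + Z**2)
sqrt(s(-55) + 31705) = sqrt((-4 - 55 + (-55)**2) + 31705) = sqrt((-4 - 55 + 3025) + 31705) = sqrt(2966 + 31705) = sqrt(34671)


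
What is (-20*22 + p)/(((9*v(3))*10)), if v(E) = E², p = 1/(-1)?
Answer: -49/90 ≈ -0.54444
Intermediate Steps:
p = -1
(-20*22 + p)/(((9*v(3))*10)) = (-20*22 - 1)/(((9*3²)*10)) = (-440 - 1)/(((9*9)*10)) = -441/(81*10) = -441/810 = -441*1/810 = -49/90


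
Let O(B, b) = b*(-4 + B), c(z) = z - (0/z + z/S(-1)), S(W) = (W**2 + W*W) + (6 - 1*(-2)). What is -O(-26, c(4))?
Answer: 108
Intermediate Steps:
S(W) = 8 + 2*W**2 (S(W) = (W**2 + W**2) + (6 + 2) = 2*W**2 + 8 = 8 + 2*W**2)
c(z) = 9*z/10 (c(z) = z - (0/z + z/(8 + 2*(-1)**2)) = z - (0 + z/(8 + 2*1)) = z - (0 + z/(8 + 2)) = z - (0 + z/10) = z - z/10 = 9*z/10)
-O(-26, c(4)) = -(9/10)*4*(-4 - 26) = -18*(-30)/5 = -1*(-108) = 108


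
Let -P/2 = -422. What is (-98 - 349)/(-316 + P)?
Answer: -149/176 ≈ -0.84659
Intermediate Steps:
P = 844 (P = -2*(-422) = 844)
(-98 - 349)/(-316 + P) = (-98 - 349)/(-316 + 844) = -447/528 = -447*1/528 = -149/176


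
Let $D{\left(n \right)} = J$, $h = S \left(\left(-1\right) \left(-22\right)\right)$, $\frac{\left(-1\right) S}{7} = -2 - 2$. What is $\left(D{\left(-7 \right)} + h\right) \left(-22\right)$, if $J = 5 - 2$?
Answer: $-13618$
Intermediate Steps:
$S = 28$ ($S = - 7 \left(-2 - 2\right) = \left(-7\right) \left(-4\right) = 28$)
$h = 616$ ($h = 28 \left(\left(-1\right) \left(-22\right)\right) = 28 \cdot 22 = 616$)
$J = 3$ ($J = 5 - 2 = 3$)
$D{\left(n \right)} = 3$
$\left(D{\left(-7 \right)} + h\right) \left(-22\right) = \left(3 + 616\right) \left(-22\right) = 619 \left(-22\right) = -13618$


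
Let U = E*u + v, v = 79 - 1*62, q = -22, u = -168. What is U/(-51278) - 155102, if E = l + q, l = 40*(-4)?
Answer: -7953350949/51278 ≈ -1.5510e+5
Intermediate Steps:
l = -160
E = -182 (E = -160 - 22 = -182)
v = 17 (v = 79 - 62 = 17)
U = 30593 (U = -182*(-168) + 17 = 30576 + 17 = 30593)
U/(-51278) - 155102 = 30593/(-51278) - 155102 = 30593*(-1/51278) - 155102 = -30593/51278 - 155102 = -7953350949/51278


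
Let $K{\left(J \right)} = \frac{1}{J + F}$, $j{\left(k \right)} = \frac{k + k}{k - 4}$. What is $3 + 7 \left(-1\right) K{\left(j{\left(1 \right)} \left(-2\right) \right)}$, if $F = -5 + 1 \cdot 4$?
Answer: $-18$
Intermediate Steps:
$F = -1$ ($F = -5 + 4 = -1$)
$j{\left(k \right)} = \frac{2 k}{-4 + k}$
$K{\left(J \right)} = \frac{1}{-1 + J}$ ($K{\left(J \right)} = \frac{1}{J - 1} = \frac{1}{-1 + J}$)
$3 + 7 \left(-1\right) K{\left(j{\left(1 \right)} \left(-2\right) \right)} = 3 + \frac{7 \left(-1\right)}{-1 + 2 \cdot 1 \frac{1}{-4 + 1} \left(-2\right)} = 3 - \frac{7}{-1 + 2 \cdot 1 \frac{1}{-3} \left(-2\right)} = 3 - \frac{7}{-1 + 2 \cdot 1 \left(- \frac{1}{3}\right) \left(-2\right)} = 3 - \frac{7}{-1 - - \frac{4}{3}} = 3 - \frac{7}{-1 + \frac{4}{3}} = 3 - 7 \frac{1}{\frac{1}{3}} = 3 - 21 = -18$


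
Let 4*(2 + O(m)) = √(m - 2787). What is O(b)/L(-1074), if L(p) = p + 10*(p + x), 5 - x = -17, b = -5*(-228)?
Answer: 1/5797 - 3*I*√183/46376 ≈ 0.0001725 - 0.00087509*I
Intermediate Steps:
b = 1140
O(m) = -2 + √(-2787 + m)/4 (O(m) = -2 + √(m - 2787)/4 = -2 + √(-2787 + m)/4)
x = 22 (x = 5 - 1*(-17) = 5 + 17 = 22)
L(p) = 220 + 11*p (L(p) = p + 10*(p + 22) = p + 10*(22 + p) = p + (220 + 10*p) = 220 + 11*p)
O(b)/L(-1074) = (-2 + √(-2787 + 1140)/4)/(220 + 11*(-1074)) = (-2 + √(-1647)/4)/(220 - 11814) = (-2 + (3*I*√183)/4)/(-11594) = (-2 + 3*I*√183/4)*(-1/11594) = 1/5797 - 3*I*√183/46376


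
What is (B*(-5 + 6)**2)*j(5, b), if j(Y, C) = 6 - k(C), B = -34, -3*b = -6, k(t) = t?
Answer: -136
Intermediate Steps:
b = 2 (b = -1/3*(-6) = 2)
j(Y, C) = 6 - C
(B*(-5 + 6)**2)*j(5, b) = (-34*(-5 + 6)**2)*(6 - 1*2) = (-34*1**2)*(6 - 2) = -34*1*4 = -34*4 = -136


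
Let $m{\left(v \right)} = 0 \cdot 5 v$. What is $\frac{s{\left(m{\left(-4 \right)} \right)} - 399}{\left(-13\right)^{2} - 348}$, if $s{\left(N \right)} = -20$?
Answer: $\frac{419}{179} \approx 2.3408$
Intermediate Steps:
$m{\left(v \right)} = 0$ ($m{\left(v \right)} = 0 v = 0$)
$\frac{s{\left(m{\left(-4 \right)} \right)} - 399}{\left(-13\right)^{2} - 348} = \frac{-20 - 399}{\left(-13\right)^{2} - 348} = - \frac{419}{169 - 348} = - \frac{419}{-179} = \left(-419\right) \left(- \frac{1}{179}\right) = \frac{419}{179}$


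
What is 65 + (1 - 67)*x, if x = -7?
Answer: 527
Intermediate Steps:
65 + (1 - 67)*x = 65 + (1 - 67)*(-7) = 65 - 66*(-7) = 65 + 462 = 527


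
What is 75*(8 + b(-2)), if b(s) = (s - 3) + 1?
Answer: 300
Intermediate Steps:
b(s) = -2 + s (b(s) = (-3 + s) + 1 = -2 + s)
75*(8 + b(-2)) = 75*(8 + (-2 - 2)) = 75*(8 - 4) = 75*4 = 300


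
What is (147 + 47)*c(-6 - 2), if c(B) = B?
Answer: -1552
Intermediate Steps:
(147 + 47)*c(-6 - 2) = (147 + 47)*(-6 - 2) = 194*(-8) = -1552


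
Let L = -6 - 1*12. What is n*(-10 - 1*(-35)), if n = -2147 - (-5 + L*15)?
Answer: -46800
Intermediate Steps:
L = -18 (L = -6 - 12 = -18)
n = -1872 (n = -2147 - (-5 - 18*15) = -2147 - (-5 - 270) = -2147 - 1*(-275) = -2147 + 275 = -1872)
n*(-10 - 1*(-35)) = -1872*(-10 - 1*(-35)) = -1872*(-10 + 35) = -1872*25 = -46800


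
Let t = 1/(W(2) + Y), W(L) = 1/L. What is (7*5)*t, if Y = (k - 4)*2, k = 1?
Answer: -70/11 ≈ -6.3636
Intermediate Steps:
Y = -6 (Y = (1 - 4)*2 = -3*2 = -6)
t = -2/11 (t = 1/(1/2 - 6) = 1/(½ - 6) = 1/(-11/2) = -2/11 ≈ -0.18182)
(7*5)*t = (7*5)*(-2/11) = 35*(-2/11) = -70/11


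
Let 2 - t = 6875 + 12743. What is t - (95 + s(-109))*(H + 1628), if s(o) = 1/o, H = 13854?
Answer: -162438772/109 ≈ -1.4903e+6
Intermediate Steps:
t = -19616 (t = 2 - (6875 + 12743) = 2 - 1*19618 = 2 - 19618 = -19616)
t - (95 + s(-109))*(H + 1628) = -19616 - (95 + 1/(-109))*(13854 + 1628) = -19616 - (95 - 1/109)*15482 = -19616 - 10354*15482/109 = -19616 - 1*160300628/109 = -19616 - 160300628/109 = -162438772/109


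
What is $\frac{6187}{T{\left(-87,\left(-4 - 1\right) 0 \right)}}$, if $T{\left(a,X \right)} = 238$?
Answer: $\frac{6187}{238} \approx 25.996$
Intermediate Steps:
$\frac{6187}{T{\left(-87,\left(-4 - 1\right) 0 \right)}} = \frac{6187}{238}$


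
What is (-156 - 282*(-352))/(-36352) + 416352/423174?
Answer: -1116862537/640967552 ≈ -1.7425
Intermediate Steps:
(-156 - 282*(-352))/(-36352) + 416352/423174 = (-156 + 99264)*(-1/36352) + 416352*(1/423174) = 99108*(-1/36352) + 69392/70529 = -24777/9088 + 69392/70529 = -1116862537/640967552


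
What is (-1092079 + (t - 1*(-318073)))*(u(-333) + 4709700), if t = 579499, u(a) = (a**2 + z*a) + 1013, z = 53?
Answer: -934402486171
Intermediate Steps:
u(a) = 1013 + a**2 + 53*a (u(a) = (a**2 + 53*a) + 1013 = 1013 + a**2 + 53*a)
(-1092079 + (t - 1*(-318073)))*(u(-333) + 4709700) = (-1092079 + (579499 - 1*(-318073)))*((1013 + (-333)**2 + 53*(-333)) + 4709700) = (-1092079 + (579499 + 318073))*((1013 + 110889 - 17649) + 4709700) = (-1092079 + 897572)*(94253 + 4709700) = -194507*4803953 = -934402486171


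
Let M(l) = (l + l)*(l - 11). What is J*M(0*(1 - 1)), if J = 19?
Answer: 0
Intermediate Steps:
M(l) = 2*l*(-11 + l) (M(l) = (2*l)*(-11 + l) = 2*l*(-11 + l))
J*M(0*(1 - 1)) = 19*(2*(0*(1 - 1))*(-11 + 0*(1 - 1))) = 19*(2*(0*0)*(-11 + 0*0)) = 19*(2*0*(-11 + 0)) = 19*(2*0*(-11)) = 19*0 = 0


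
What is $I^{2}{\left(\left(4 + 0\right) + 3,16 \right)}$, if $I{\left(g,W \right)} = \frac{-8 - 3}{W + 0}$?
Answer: $\frac{121}{256} \approx 0.47266$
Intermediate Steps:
$I{\left(g,W \right)} = - \frac{11}{W}$
$I^{2}{\left(\left(4 + 0\right) + 3,16 \right)} = \left(- \frac{11}{16}\right)^{2} = \frac{121}{256}$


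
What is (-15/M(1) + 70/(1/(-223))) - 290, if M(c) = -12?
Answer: -63595/4 ≈ -15899.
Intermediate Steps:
(-15/M(1) + 70/(1/(-223))) - 290 = (-15/(-12) + 70/(1/(-223))) - 290 = (-15*(-1/12) + 70/(-1/223)) - 290 = (5/4 + 70*(-223)) - 290 = (5/4 - 15610) - 290 = -62435/4 - 290 = -63595/4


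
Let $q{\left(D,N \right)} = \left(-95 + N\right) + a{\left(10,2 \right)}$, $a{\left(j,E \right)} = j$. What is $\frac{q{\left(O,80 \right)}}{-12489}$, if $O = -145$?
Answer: $\frac{5}{12489} \approx 0.00040035$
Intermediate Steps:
$q{\left(D,N \right)} = -85 + N$ ($q{\left(D,N \right)} = \left(-95 + N\right) + 10 = -85 + N$)
$\frac{q{\left(O,80 \right)}}{-12489} = \frac{-85 + 80}{-12489} = \left(-5\right) \left(- \frac{1}{12489}\right) = \frac{5}{12489}$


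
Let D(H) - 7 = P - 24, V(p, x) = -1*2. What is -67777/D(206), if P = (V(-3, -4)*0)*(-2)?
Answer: 67777/17 ≈ 3986.9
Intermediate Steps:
V(p, x) = -2
P = 0 (P = -2*0*(-2) = 0*(-2) = 0)
D(H) = -17 (D(H) = 7 + (0 - 24) = 7 - 24 = -17)
-67777/D(206) = -67777/(-17) = -67777*(-1/17) = 67777/17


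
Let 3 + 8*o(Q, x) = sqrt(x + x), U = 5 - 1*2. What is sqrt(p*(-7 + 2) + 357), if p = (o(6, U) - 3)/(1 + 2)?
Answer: sqrt(52218 - 30*sqrt(6))/12 ≈ 19.029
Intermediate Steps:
U = 3 (U = 5 - 2 = 3)
o(Q, x) = -3/8 + sqrt(2)*sqrt(x)/8 (o(Q, x) = -3/8 + sqrt(x + x)/8 = -3/8 + sqrt(2*x)/8 = -3/8 + (sqrt(2)*sqrt(x))/8 = -3/8 + sqrt(2)*sqrt(x)/8)
p = -9/8 + sqrt(6)/24 (p = ((-3/8 + sqrt(2)*sqrt(3)/8) - 3)/(1 + 2) = ((-3/8 + sqrt(6)/8) - 3)/3 = (-27/8 + sqrt(6)/8)*(1/3) = -9/8 + sqrt(6)/24 ≈ -1.0229)
sqrt(p*(-7 + 2) + 357) = sqrt((-9/8 + sqrt(6)/24)*(-7 + 2) + 357) = sqrt((-9/8 + sqrt(6)/24)*(-5) + 357) = sqrt((45/8 - 5*sqrt(6)/24) + 357) = sqrt(2901/8 - 5*sqrt(6)/24)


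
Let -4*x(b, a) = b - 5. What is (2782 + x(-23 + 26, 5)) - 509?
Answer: 4547/2 ≈ 2273.5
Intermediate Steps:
x(b, a) = 5/4 - b/4 (x(b, a) = -(b - 5)/4 = -(-5 + b)/4 = 5/4 - b/4)
(2782 + x(-23 + 26, 5)) - 509 = (2782 + (5/4 - (-23 + 26)/4)) - 509 = (2782 + (5/4 - ¼*3)) - 509 = (2782 + (5/4 - ¾)) - 509 = (2782 + ½) - 509 = 5565/2 - 509 = 4547/2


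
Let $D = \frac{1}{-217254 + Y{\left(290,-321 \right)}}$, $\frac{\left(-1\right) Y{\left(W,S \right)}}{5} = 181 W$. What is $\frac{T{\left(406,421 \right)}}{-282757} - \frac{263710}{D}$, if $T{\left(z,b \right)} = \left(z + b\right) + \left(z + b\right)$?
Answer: $\frac{35769535774451226}{282757} \approx 1.265 \cdot 10^{11}$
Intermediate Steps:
$Y{\left(W,S \right)} = - 905 W$ ($Y{\left(W,S \right)} = - 5 \cdot 181 W = - 905 W$)
$D = - \frac{1}{479704}$ ($D = \frac{1}{-217254 - 262450} = \frac{1}{-479704} = - \frac{1}{479704} \approx -2.0846 \cdot 10^{-6}$)
$T{\left(z,b \right)} = 2 b + 2 z$ ($T{\left(z,b \right)} = \left(b + z\right) + \left(b + z\right) = 2 b + 2 z$)
$\frac{T{\left(406,421 \right)}}{-282757} - \frac{263710}{D} = \frac{2 \cdot 421 + 2 \cdot 406}{-282757} - \frac{263710}{- \frac{1}{479704}} = \left(842 + 812\right) \left(- \frac{1}{282757}\right) - -126502741840 = 1654 \left(- \frac{1}{282757}\right) + 126502741840 = - \frac{1654}{282757} + 126502741840 = \frac{35769535774451226}{282757}$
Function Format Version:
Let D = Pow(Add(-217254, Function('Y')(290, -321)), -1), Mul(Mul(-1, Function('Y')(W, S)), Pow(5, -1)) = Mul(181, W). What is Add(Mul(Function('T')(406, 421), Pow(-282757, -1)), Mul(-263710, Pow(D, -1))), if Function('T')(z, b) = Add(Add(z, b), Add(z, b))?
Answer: Rational(35769535774451226, 282757) ≈ 1.2650e+11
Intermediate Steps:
Function('Y')(W, S) = Mul(-905, W) (Function('Y')(W, S) = Mul(-5, Mul(181, W)) = Mul(-905, W))
D = Rational(-1, 479704) (D = Pow(Add(-217254, Mul(-905, 290)), -1) = Pow(Add(-217254, -262450), -1) = Pow(-479704, -1) = Rational(-1, 479704) ≈ -2.0846e-6)
Function('T')(z, b) = Add(Mul(2, b), Mul(2, z)) (Function('T')(z, b) = Add(Add(b, z), Add(b, z)) = Add(Mul(2, b), Mul(2, z)))
Add(Mul(Function('T')(406, 421), Pow(-282757, -1)), Mul(-263710, Pow(D, -1))) = Add(Mul(Add(Mul(2, 421), Mul(2, 406)), Pow(-282757, -1)), Mul(-263710, Pow(Rational(-1, 479704), -1))) = Add(Mul(Add(842, 812), Rational(-1, 282757)), Mul(-263710, -479704)) = Add(Mul(1654, Rational(-1, 282757)), 126502741840) = Add(Rational(-1654, 282757), 126502741840) = Rational(35769535774451226, 282757)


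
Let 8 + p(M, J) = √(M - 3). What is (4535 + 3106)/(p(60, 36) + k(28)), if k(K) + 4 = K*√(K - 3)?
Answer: 978048/16327 - 7641*√57/16327 ≈ 56.370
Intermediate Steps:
k(K) = -4 + K*√(-3 + K) (k(K) = -4 + K*√(K - 3) = -4 + K*√(-3 + K))
p(M, J) = -8 + √(-3 + M) (p(M, J) = -8 + √(M - 3) = -8 + √(-3 + M))
(4535 + 3106)/(p(60, 36) + k(28)) = (4535 + 3106)/((-8 + √(-3 + 60)) + (-4 + 28*√(-3 + 28))) = 7641/((-8 + √57) + (-4 + 28*√25)) = 7641/((-8 + √57) + (-4 + 28*5)) = 7641/((-8 + √57) + (-4 + 140)) = 7641/((-8 + √57) + 136) = 7641/(128 + √57)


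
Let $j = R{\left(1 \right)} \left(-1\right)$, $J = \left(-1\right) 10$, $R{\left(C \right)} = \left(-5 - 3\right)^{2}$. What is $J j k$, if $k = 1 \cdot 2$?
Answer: $1280$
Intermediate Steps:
$R{\left(C \right)} = 64$ ($R{\left(C \right)} = \left(-8\right)^{2} = 64$)
$J = -10$
$k = 2$
$j = -64$ ($j = 64 \left(-1\right) = -64$)
$J j k = \left(-10\right) \left(-64\right) 2 = 640 \cdot 2 = 1280$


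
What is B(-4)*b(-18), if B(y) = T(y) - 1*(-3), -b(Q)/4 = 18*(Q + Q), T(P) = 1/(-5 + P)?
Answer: 7488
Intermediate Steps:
b(Q) = -144*Q (b(Q) = -72*(Q + Q) = -72*2*Q = -144*Q)
B(y) = 3 + 1/(-5 + y) (B(y) = 1/(-5 + y) - 1*(-3) = 1/(-5 + y) + 3 = 3 + 1/(-5 + y))
B(-4)*b(-18) = ((-14 + 3*(-4))/(-5 - 4))*(-144*(-18)) = ((-14 - 12)/(-9))*2592 = -⅑*(-26)*2592 = (26/9)*2592 = 7488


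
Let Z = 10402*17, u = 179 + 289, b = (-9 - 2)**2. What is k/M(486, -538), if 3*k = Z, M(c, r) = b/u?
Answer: 27586104/121 ≈ 2.2798e+5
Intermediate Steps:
b = 121 (b = (-11)**2 = 121)
u = 468
M(c, r) = 121/468
Z = 176834
k = 176834/3 (k = (1/3)*176834 = 176834/3 ≈ 58945.)
k/M(486, -538) = 176834/(3*(121/468)) = (176834/3)*(468/121) = 27586104/121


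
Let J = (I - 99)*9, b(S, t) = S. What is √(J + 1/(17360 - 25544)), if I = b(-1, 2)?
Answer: I*√15070019646/4092 ≈ 30.0*I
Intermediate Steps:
I = -1
J = -900 (J = (-1 - 99)*9 = -100*9 = -900)
√(J + 1/(17360 - 25544)) = √(-900 + 1/(17360 - 25544)) = √(-900 + 1/(-8184)) = √(-900 - 1/8184) = √(-7365601/8184) = I*√15070019646/4092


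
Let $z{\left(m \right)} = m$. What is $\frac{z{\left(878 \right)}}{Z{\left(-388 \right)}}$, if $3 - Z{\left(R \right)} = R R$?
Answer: $- \frac{878}{150541} \approx -0.0058323$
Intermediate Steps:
$Z{\left(R \right)} = 3 - R^{2}$ ($Z{\left(R \right)} = 3 - R R = 3 - R^{2}$)
$\frac{z{\left(878 \right)}}{Z{\left(-388 \right)}} = \frac{878}{3 - \left(-388\right)^{2}} = \frac{878}{3 - 150544} = \frac{878}{-150541} = 878 \left(- \frac{1}{150541}\right) = - \frac{878}{150541}$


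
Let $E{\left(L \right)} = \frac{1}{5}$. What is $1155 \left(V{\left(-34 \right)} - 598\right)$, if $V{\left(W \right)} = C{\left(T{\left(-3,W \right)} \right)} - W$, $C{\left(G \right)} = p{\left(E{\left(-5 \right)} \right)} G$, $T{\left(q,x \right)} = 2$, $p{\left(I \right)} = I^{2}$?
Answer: $- \frac{3256638}{5} \approx -6.5133 \cdot 10^{5}$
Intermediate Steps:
$E{\left(L \right)} = \frac{1}{5}$
$C{\left(G \right)} = \frac{G}{25}$
$V{\left(W \right)} = \frac{2}{25} - W$ ($V{\left(W \right)} = \frac{1}{25} \cdot 2 - W = \frac{2}{25} - W$)
$1155 \left(V{\left(-34 \right)} - 598\right) = 1155 \left(\left(\frac{2}{25} - -34\right) - 598\right) = 1155 \left(\left(\frac{2}{25} + 34\right) - 598\right) = 1155 \left(\frac{852}{25} - 598\right) = 1155 \left(- \frac{14098}{25}\right) = - \frac{3256638}{5}$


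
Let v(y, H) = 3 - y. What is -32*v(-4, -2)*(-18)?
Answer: 4032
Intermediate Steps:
-32*v(-4, -2)*(-18) = -32*(3 - 1*(-4))*(-18) = -32*(3 + 4)*(-18) = -32*7*(-18) = -224*(-18) = 4032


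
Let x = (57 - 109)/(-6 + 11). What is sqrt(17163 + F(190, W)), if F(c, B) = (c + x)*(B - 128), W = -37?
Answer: I*sqrt(12471) ≈ 111.67*I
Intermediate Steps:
x = -52/5 ≈ -10.400
F(c, B) = (-128 + B)*(-52/5 + c) (F(c, B) = (c - 52/5)*(B - 128) = (-52/5 + c)*(-128 + B) = (-128 + B)*(-52/5 + c))
sqrt(17163 + F(190, W)) = sqrt(17163 + (6656/5 - 128*190 - 52/5*(-37) - 37*190)) = sqrt(17163 + (6656/5 - 24320 + 1924/5 - 7030)) = sqrt(17163 - 29634) = sqrt(-12471) = I*sqrt(12471)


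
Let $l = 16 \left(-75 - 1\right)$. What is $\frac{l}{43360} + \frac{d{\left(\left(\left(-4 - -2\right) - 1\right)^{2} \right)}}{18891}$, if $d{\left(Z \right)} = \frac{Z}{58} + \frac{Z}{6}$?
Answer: $- \frac{6917614}{247440615} \approx -0.027957$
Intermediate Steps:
$l = -1216$ ($l = 16 \left(-76\right) = -1216$)
$d{\left(Z \right)} = \frac{16 Z}{87}$ ($d{\left(Z \right)} = Z \frac{1}{58} + Z \frac{1}{6} = \frac{Z}{58} + \frac{Z}{6} = \frac{16 Z}{87}$)
$\frac{l}{43360} + \frac{d{\left(\left(\left(-4 - -2\right) - 1\right)^{2} \right)}}{18891} = - \frac{1216}{43360} + \frac{\frac{16}{87} \left(\left(-4 - -2\right) - 1\right)^{2}}{18891} = \left(-1216\right) \frac{1}{43360} + \frac{16 \left(\left(-4 + 2\right) - 1\right)^{2}}{87} \cdot \frac{1}{18891} = - \frac{38}{1355} + \frac{16 \left(-2 - 1\right)^{2}}{87} \cdot \frac{1}{18891} = - \frac{38}{1355} + \frac{16 \left(-3\right)^{2}}{87} \cdot \frac{1}{18891} = - \frac{38}{1355} + \frac{16}{87} \cdot 9 \cdot \frac{1}{18891} = - \frac{38}{1355} + \frac{48}{29} \cdot \frac{1}{18891} = - \frac{38}{1355} + \frac{16}{182613} = - \frac{6917614}{247440615}$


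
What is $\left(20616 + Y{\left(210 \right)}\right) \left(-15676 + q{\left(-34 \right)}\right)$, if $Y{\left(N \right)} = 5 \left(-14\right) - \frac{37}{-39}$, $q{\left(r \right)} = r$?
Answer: $- \frac{12588910010}{39} \approx -3.2279 \cdot 10^{8}$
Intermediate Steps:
$Y{\left(N \right)} = - \frac{2693}{39}$ ($Y{\left(N \right)} = -70 - - \frac{37}{39} = -70 + \frac{37}{39} = - \frac{2693}{39}$)
$\left(20616 + Y{\left(210 \right)}\right) \left(-15676 + q{\left(-34 \right)}\right) = \left(20616 - \frac{2693}{39}\right) \left(-15676 - 34\right) = \frac{801331}{39} \left(-15710\right) = - \frac{12588910010}{39}$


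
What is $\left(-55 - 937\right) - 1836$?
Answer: $-2828$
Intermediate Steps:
$\left(-55 - 937\right) - 1836 = -992 - 1836 = -2828$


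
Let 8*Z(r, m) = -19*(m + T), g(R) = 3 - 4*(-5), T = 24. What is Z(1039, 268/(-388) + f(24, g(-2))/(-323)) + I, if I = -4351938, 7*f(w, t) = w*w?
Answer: -401880418921/92344 ≈ -4.3520e+6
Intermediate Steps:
g(R) = 23 (g(R) = 3 + 20 = 23)
f(w, t) = w**2/7 (f(w, t) = (w*w)/7 = w**2/7)
Z(r, m) = -57 - 19*m/8 (Z(r, m) = (-19*(m + 24))/8 = (-19*(24 + m))/8 = (-456 - 19*m)/8 = -57 - 19*m/8)
Z(1039, 268/(-388) + f(24, g(-2))/(-323)) + I = (-57 - 19*(268/(-388) + ((1/7)*24**2)/(-323))/8) - 4351938 = (-57 - 19*(268*(-1/388) + ((1/7)*576)*(-1/323))/8) - 4351938 = (-57 - 19*(-67/97 + (576/7)*(-1/323))/8) - 4351938 = (-57 - 19*(-67/97 - 576/2261)/8) - 4351938 = (-57 - 19/8*(-207359/219317)) - 4351938 = (-57 + 207359/92344) - 4351938 = -5056249/92344 - 4351938 = -401880418921/92344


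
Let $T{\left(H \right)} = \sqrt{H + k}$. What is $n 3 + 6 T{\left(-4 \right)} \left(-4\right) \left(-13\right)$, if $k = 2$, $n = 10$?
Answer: $30 + 312 i \sqrt{2} \approx 30.0 + 441.23 i$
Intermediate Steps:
$T{\left(H \right)} = \sqrt{2 + H}$ ($T{\left(H \right)} = \sqrt{H + 2} = \sqrt{2 + H}$)
$n 3 + 6 T{\left(-4 \right)} \left(-4\right) \left(-13\right) = 10 \cdot 3 + 6 \sqrt{2 - 4} \left(-4\right) \left(-13\right) = 30 + 6 \sqrt{-2} \left(-4\right) \left(-13\right) = 30 + 6 i \sqrt{2} \left(-4\right) \left(-13\right) = 30 + - 24 i \sqrt{2} \left(-13\right) = 30 + 312 i \sqrt{2}$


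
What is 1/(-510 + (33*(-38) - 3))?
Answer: -1/1767 ≈ -0.00056593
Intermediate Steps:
1/(-510 + (33*(-38) - 3)) = 1/(-510 + (-1254 - 3)) = 1/(-510 - 1257) = 1/(-1767) = -1/1767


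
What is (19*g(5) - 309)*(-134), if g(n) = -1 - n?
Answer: 56682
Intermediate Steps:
(19*g(5) - 309)*(-134) = (19*(-1 - 1*5) - 309)*(-134) = (19*(-1 - 5) - 309)*(-134) = (19*(-6) - 309)*(-134) = (-114 - 309)*(-134) = -423*(-134) = 56682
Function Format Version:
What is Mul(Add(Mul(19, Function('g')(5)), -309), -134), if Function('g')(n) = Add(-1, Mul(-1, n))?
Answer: 56682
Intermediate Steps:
Mul(Add(Mul(19, Function('g')(5)), -309), -134) = Mul(Add(Mul(19, Add(-1, Mul(-1, 5))), -309), -134) = Mul(Add(Mul(19, Add(-1, -5)), -309), -134) = Mul(Add(Mul(19, -6), -309), -134) = Mul(Add(-114, -309), -134) = Mul(-423, -134) = 56682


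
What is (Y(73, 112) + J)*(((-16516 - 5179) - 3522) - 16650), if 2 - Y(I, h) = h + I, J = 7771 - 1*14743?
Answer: 299558385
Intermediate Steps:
J = -6972 (J = 7771 - 14743 = -6972)
Y(I, h) = 2 - I - h (Y(I, h) = 2 - (h + I) = 2 - (I + h) = 2 + (-I - h) = 2 - I - h)
(Y(73, 112) + J)*(((-16516 - 5179) - 3522) - 16650) = ((2 - 1*73 - 1*112) - 6972)*(((-16516 - 5179) - 3522) - 16650) = ((2 - 73 - 112) - 6972)*((-21695 - 3522) - 16650) = (-183 - 6972)*(-25217 - 16650) = -7155*(-41867) = 299558385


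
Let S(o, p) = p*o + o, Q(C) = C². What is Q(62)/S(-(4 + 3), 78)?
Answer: -3844/553 ≈ -6.9512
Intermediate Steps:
S(o, p) = o + o*p (S(o, p) = o*p + o = o + o*p)
Q(62)/S(-(4 + 3), 78) = 62²/(((-(4 + 3))*(1 + 78))) = 3844/((-1*7*79)) = 3844/((-7*79)) = 3844/(-553) = 3844*(-1/553) = -3844/553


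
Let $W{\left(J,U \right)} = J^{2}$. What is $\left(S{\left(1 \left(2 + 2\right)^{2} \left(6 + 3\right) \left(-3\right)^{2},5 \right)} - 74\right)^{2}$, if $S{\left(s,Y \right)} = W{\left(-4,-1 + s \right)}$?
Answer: $3364$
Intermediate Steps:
$S{\left(s,Y \right)} = 16$ ($S{\left(s,Y \right)} = \left(-4\right)^{2} = 16$)
$\left(S{\left(1 \left(2 + 2\right)^{2} \left(6 + 3\right) \left(-3\right)^{2},5 \right)} - 74\right)^{2} = \left(16 - 74\right)^{2} = \left(-58\right)^{2} = 3364$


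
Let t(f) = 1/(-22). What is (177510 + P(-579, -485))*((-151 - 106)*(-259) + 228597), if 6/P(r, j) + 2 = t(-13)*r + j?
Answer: 106202329400976/2027 ≈ 5.2394e+10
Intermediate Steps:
t(f) = -1/22
P(r, j) = 6/(-2 + j - r/22) (P(r, j) = 6/(-2 + (-r/22 + j)) = 6/(-2 + (j - r/22)) = 6/(-2 + j - r/22))
(177510 + P(-579, -485))*((-151 - 106)*(-259) + 228597) = (177510 + 132/(-44 - 1*(-579) + 22*(-485)))*((-151 - 106)*(-259) + 228597) = (177510 + 132/(-44 + 579 - 10670))*(-257*(-259) + 228597) = (177510 + 132/(-10135))*(66563 + 228597) = (177510 + 132*(-1/10135))*295160 = (177510 - 132/10135)*295160 = (1799063718/10135)*295160 = 106202329400976/2027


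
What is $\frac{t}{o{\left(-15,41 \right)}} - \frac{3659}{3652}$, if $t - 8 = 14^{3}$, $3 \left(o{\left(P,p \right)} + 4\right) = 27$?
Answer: $\frac{10032009}{18260} \approx 549.4$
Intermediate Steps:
$o{\left(P,p \right)} = 5$ ($o{\left(P,p \right)} = -4 + \frac{1}{3} \cdot 27 = -4 + 9 = 5$)
$t = 2752$ ($t = 8 + 14^{3} = 8 + 2744 = 2752$)
$\frac{t}{o{\left(-15,41 \right)}} - \frac{3659}{3652} = \frac{2752}{5} - \frac{3659}{3652} = \frac{10032009}{18260}$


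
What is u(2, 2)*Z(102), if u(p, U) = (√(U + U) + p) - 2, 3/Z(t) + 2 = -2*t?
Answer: -3/103 ≈ -0.029126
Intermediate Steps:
Z(t) = 3/(-2 - 2*t)
u(p, U) = -2 + p + √2*√U (u(p, U) = (√(2*U) + p) - 2 = (√2*√U + p) - 2 = (p + √2*√U) - 2 = -2 + p + √2*√U)
u(2, 2)*Z(102) = (-2 + 2 + √2*√2)*(-3/(2 + 2*102)) = (-2 + 2 + 2)*(-3/(2 + 204)) = 2*(-3/206) = -3/103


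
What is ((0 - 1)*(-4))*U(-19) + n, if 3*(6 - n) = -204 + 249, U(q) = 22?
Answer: 79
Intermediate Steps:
n = -9 (n = 6 - (-204 + 249)/3 = 6 - ⅓*45 = 6 - 15 = -9)
((0 - 1)*(-4))*U(-19) + n = ((0 - 1)*(-4))*22 - 9 = -1*(-4)*22 - 9 = 4*22 - 9 = 88 - 9 = 79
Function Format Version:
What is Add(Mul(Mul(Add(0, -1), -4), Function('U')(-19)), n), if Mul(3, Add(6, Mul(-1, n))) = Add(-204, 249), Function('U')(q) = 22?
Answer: 79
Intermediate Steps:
n = -9 (n = Add(6, Mul(Rational(-1, 3), Add(-204, 249))) = Add(6, Mul(Rational(-1, 3), 45)) = Add(6, -15) = -9)
Add(Mul(Mul(Add(0, -1), -4), Function('U')(-19)), n) = Add(Mul(Mul(Add(0, -1), -4), 22), -9) = Add(Mul(Mul(-1, -4), 22), -9) = Add(Mul(4, 22), -9) = Add(88, -9) = 79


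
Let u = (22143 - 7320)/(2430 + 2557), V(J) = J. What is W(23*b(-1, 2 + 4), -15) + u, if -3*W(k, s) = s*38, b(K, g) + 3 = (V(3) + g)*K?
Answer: 962353/4987 ≈ 192.97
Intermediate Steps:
b(K, g) = -3 + K*(3 + g) (b(K, g) = -3 + (3 + g)*K = -3 + K*(3 + g))
W(k, s) = -38*s/3 (W(k, s) = -s*38/3 = -38*s/3)
u = 14823/4987 ≈ 2.9723
W(23*b(-1, 2 + 4), -15) + u = -38/3*(-15) + 14823/4987 = 190 + 14823/4987 = 962353/4987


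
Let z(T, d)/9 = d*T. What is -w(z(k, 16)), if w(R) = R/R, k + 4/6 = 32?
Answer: -1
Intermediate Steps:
k = 94/3 (k = -2/3 + 32 = 94/3 ≈ 31.333)
z(T, d) = 9*T*d (z(T, d) = 9*(d*T) = 9*(T*d) = 9*T*d)
w(R) = 1
-w(z(k, 16)) = -1*1 = -1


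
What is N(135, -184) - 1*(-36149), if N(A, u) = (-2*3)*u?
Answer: 37253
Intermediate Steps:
N(A, u) = -6*u
N(135, -184) - 1*(-36149) = -6*(-184) - 1*(-36149) = 1104 + 36149 = 37253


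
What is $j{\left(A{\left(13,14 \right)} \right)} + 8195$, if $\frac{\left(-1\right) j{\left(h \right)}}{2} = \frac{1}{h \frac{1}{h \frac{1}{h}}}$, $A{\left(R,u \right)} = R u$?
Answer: $\frac{745744}{91} \approx 8195.0$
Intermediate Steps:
$j{\left(h \right)} = - \frac{2}{h}$ ($j{\left(h \right)} = - \frac{2}{h \frac{1}{h \frac{1}{h}}} = - \frac{2}{h 1^{-1}} = - \frac{2}{h 1} = - \frac{2}{h}$)
$j{\left(A{\left(13,14 \right)} \right)} + 8195 = - \frac{2}{13 \cdot 14} + 8195 = - \frac{2}{182} + 8195 = \left(-2\right) \frac{1}{182} + 8195 = - \frac{1}{91} + 8195 = \frac{745744}{91}$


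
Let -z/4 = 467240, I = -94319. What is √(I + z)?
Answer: I*√1963279 ≈ 1401.2*I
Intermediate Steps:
z = -1868960 (z = -4*467240 = -1868960)
√(I + z) = √(-94319 - 1868960) = √(-1963279) = I*√1963279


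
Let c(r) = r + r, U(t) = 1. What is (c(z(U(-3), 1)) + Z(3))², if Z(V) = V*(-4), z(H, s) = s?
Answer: 100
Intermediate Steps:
c(r) = 2*r
Z(V) = -4*V
(c(z(U(-3), 1)) + Z(3))² = (2*1 - 4*3)² = (2 - 12)² = (-10)² = 100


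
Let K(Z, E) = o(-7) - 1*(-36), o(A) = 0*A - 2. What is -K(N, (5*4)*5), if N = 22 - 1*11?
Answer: -34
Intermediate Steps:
o(A) = -2 (o(A) = 0 - 2 = -2)
N = 11 (N = 22 - 11 = 11)
K(Z, E) = 34 (K(Z, E) = -2 - 1*(-36) = -2 + 36 = 34)
-K(N, (5*4)*5) = -1*34 = -34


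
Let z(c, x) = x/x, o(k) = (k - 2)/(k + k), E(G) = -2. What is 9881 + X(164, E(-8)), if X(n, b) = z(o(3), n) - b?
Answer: 9884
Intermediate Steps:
o(k) = (-2 + k)/(2*k) (o(k) = (-2 + k)/((2*k)) = (-2 + k)*(1/(2*k)) = (-2 + k)/(2*k))
z(c, x) = 1
X(n, b) = 1 - b
9881 + X(164, E(-8)) = 9881 + (1 - 1*(-2)) = 9881 + (1 + 2) = 9881 + 3 = 9884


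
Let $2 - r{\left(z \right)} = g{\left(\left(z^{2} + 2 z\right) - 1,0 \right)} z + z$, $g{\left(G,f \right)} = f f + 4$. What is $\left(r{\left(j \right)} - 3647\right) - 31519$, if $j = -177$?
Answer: $-34279$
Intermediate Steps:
$g{\left(G,f \right)} = 4 + f^{2}$ ($g{\left(G,f \right)} = f^{2} + 4 = 4 + f^{2}$)
$r{\left(z \right)} = 2 - 5 z$ ($r{\left(z \right)} = 2 - \left(\left(4 + 0^{2}\right) z + z\right) = 2 - \left(\left(4 + 0\right) z + z\right) = 2 - \left(4 z + z\right) = 2 - 5 z$)
$\left(r{\left(j \right)} - 3647\right) - 31519 = \left(\left(2 - -885\right) - 3647\right) - 31519 = \left(\left(2 + 885\right) - 3647\right) - 31519 = \left(887 - 3647\right) - 31519 = -2760 - 31519 = -34279$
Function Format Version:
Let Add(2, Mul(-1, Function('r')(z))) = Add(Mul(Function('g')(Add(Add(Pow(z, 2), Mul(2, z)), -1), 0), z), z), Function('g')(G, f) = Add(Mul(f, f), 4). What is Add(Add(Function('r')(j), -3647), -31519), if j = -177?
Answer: -34279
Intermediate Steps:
Function('g')(G, f) = Add(4, Pow(f, 2)) (Function('g')(G, f) = Add(Pow(f, 2), 4) = Add(4, Pow(f, 2)))
Function('r')(z) = Add(2, Mul(-5, z)) (Function('r')(z) = Add(2, Mul(-1, Add(Mul(Add(4, Pow(0, 2)), z), z))) = Add(2, Mul(-1, Add(Mul(Add(4, 0), z), z))) = Add(2, Mul(-1, Add(Mul(4, z), z))) = Add(2, Mul(-1, Mul(5, z))) = Add(2, Mul(-5, z)))
Add(Add(Function('r')(j), -3647), -31519) = Add(Add(Add(2, Mul(-5, -177)), -3647), -31519) = Add(Add(Add(2, 885), -3647), -31519) = Add(Add(887, -3647), -31519) = Add(-2760, -31519) = -34279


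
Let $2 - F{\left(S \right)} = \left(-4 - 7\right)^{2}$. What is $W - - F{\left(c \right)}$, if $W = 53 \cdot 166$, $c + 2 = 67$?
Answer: $8679$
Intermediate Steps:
$c = 65$ ($c = -2 + 67 = 65$)
$F{\left(S \right)} = -119$ ($F{\left(S \right)} = 2 - \left(-4 - 7\right)^{2} = 2 - \left(-11\right)^{2} = 2 - 121 = -119$)
$W = 8798$
$W - - F{\left(c \right)} = 8798 - \left(-1\right) \left(-119\right) = 8798 - 119 = 8679$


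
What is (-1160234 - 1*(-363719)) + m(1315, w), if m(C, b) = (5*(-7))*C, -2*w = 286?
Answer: -842540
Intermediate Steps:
w = -143 (w = -½*286 = -143)
m(C, b) = -35*C
(-1160234 - 1*(-363719)) + m(1315, w) = (-1160234 - 1*(-363719)) - 35*1315 = (-1160234 + 363719) - 46025 = -796515 - 46025 = -842540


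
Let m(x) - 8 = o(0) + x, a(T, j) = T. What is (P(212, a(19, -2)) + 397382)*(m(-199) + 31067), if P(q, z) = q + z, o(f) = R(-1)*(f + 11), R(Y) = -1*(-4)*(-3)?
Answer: 12224214072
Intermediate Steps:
R(Y) = -12 (R(Y) = 4*(-3) = -12)
o(f) = -132 - 12*f (o(f) = -12*(f + 11) = -12*(11 + f) = -132 - 12*f)
m(x) = -124 + x (m(x) = 8 + ((-132 - 12*0) + x) = 8 + ((-132 + 0) + x) = 8 + (-132 + x) = -124 + x)
(P(212, a(19, -2)) + 397382)*(m(-199) + 31067) = ((212 + 19) + 397382)*((-124 - 199) + 31067) = (231 + 397382)*(-323 + 31067) = 397613*30744 = 12224214072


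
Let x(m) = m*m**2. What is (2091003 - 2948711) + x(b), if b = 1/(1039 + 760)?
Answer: -4993820765005491/5822285399 ≈ -8.5771e+5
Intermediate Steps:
b = 1/1799 ≈ 0.00055586
x(m) = m**3
(2091003 - 2948711) + x(b) = (2091003 - 2948711) + (1/1799)**3 = -857708 + 1/5822285399 = -4993820765005491/5822285399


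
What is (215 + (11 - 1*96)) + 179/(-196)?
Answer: 25301/196 ≈ 129.09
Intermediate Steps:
(215 + (11 - 1*96)) + 179/(-196) = (215 + (11 - 96)) + 179*(-1/196) = (215 - 85) - 179/196 = 130 - 179/196 = 25301/196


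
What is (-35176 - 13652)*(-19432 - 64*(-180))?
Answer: 386327136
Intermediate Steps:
(-35176 - 13652)*(-19432 - 64*(-180)) = -48828*(-19432 + 11520) = -48828*(-7912) = 386327136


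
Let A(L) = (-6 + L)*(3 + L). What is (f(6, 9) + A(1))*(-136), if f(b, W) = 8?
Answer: 1632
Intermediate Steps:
(f(6, 9) + A(1))*(-136) = (8 + (-18 + 1² - 3*1))*(-136) = (8 + (-18 + 1 - 3))*(-136) = (8 - 20)*(-136) = -12*(-136) = 1632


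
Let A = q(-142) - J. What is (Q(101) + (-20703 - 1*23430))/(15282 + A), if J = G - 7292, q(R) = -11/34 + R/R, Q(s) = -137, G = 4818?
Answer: -1505180/603727 ≈ -2.4931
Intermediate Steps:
q(R) = 23/34 (q(R) = -11*1/34 + 1 = -11/34 + 1 = 23/34)
J = -2474 (J = 4818 - 7292 = -2474)
A = 84139/34 (A = 23/34 - 1*(-2474) = 23/34 + 2474 = 84139/34 ≈ 2474.7)
(Q(101) + (-20703 - 1*23430))/(15282 + A) = (-137 + (-20703 - 1*23430))/(15282 + 84139/34) = (-137 + (-20703 - 23430))/(603727/34) = (-137 - 44133)*(34/603727) = -44270*34/603727 = -1505180/603727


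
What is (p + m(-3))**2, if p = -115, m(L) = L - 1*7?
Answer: 15625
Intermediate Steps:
m(L) = -7 + L (m(L) = L - 7 = -7 + L)
(p + m(-3))**2 = (-115 + (-7 - 3))**2 = (-115 - 10)**2 = (-125)**2 = 15625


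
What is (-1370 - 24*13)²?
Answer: 2829124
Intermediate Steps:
(-1370 - 24*13)² = (-1370 - 312)² = (-1682)² = 2829124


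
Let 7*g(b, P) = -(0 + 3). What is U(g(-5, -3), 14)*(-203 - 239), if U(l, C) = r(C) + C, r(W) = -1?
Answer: -5746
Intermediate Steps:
g(b, P) = -3/7 (g(b, P) = (-(0 + 3))/7 = (-1*3)/7 = (⅐)*(-3) = -3/7)
U(l, C) = -1 + C
U(g(-5, -3), 14)*(-203 - 239) = (-1 + 14)*(-203 - 239) = 13*(-442) = -5746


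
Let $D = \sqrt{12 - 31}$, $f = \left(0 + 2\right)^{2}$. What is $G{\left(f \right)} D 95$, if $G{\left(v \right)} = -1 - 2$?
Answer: $- 285 i \sqrt{19} \approx - 1242.3 i$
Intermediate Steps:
$f = 4$ ($f = 2^{2} = 4$)
$D = i \sqrt{19}$ ($D = \sqrt{-19} = i \sqrt{19} \approx 4.3589 i$)
$G{\left(v \right)} = -3$ ($G{\left(v \right)} = -1 - 2 = -3$)
$G{\left(f \right)} D 95 = - 3 i \sqrt{19} \cdot 95 = - 285 i \sqrt{19}$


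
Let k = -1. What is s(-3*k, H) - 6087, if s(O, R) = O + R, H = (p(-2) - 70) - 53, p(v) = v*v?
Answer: -6203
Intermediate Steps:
p(v) = v**2
H = -119 (H = ((-2)**2 - 70) - 53 = (4 - 70) - 53 = -66 - 53 = -119)
s(-3*k, H) - 6087 = (-3*(-1) - 119) - 6087 = (3 - 119) - 6087 = -116 - 6087 = -6203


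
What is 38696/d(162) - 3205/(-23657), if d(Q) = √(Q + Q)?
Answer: 457744481/212913 ≈ 2149.9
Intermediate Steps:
d(Q) = √2*√Q (d(Q) = √(2*Q) = √2*√Q)
38696/d(162) - 3205/(-23657) = 38696/((√2*√162)) - 3205/(-23657) = 38696/((√2*(9*√2))) - 3205*(-1/23657) = 38696/18 + 3205/23657 = 38696*(1/18) + 3205/23657 = 19348/9 + 3205/23657 = 457744481/212913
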